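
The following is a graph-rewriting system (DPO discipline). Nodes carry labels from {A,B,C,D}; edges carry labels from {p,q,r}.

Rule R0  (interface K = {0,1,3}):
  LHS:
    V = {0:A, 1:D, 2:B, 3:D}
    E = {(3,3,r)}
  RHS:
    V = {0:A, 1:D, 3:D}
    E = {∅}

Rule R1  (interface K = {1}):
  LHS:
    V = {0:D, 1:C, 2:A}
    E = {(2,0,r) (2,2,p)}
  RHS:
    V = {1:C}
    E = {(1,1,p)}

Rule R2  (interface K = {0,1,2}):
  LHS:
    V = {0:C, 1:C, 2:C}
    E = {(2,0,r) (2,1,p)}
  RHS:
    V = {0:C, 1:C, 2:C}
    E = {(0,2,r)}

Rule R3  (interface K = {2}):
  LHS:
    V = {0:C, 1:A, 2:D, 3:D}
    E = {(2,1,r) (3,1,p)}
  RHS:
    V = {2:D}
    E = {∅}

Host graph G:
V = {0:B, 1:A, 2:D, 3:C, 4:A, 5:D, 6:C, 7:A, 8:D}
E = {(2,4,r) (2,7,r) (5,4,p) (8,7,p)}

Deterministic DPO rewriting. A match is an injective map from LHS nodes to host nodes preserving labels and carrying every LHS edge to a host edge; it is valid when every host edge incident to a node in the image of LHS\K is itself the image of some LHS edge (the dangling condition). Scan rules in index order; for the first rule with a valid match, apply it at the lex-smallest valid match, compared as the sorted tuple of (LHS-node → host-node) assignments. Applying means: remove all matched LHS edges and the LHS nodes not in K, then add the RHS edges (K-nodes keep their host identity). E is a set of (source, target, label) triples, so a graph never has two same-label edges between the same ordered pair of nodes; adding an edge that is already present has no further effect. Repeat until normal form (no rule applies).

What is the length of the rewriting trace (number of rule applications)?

initial: |V|=9 |E|=4  E = 2-r->4 2-r->7 5-p->4 8-p->7
step 1: apply R3 at {0↦3, 1↦4, 2↦2, 3↦5}  → |V|=6 |E|=2  E = 2-r->7 8-p->7
step 2: apply R3 at {0↦6, 1↦7, 2↦2, 3↦8}  → |V|=3 |E|=0  E = ∅
halt: no rule applies after step 2

Answer: 2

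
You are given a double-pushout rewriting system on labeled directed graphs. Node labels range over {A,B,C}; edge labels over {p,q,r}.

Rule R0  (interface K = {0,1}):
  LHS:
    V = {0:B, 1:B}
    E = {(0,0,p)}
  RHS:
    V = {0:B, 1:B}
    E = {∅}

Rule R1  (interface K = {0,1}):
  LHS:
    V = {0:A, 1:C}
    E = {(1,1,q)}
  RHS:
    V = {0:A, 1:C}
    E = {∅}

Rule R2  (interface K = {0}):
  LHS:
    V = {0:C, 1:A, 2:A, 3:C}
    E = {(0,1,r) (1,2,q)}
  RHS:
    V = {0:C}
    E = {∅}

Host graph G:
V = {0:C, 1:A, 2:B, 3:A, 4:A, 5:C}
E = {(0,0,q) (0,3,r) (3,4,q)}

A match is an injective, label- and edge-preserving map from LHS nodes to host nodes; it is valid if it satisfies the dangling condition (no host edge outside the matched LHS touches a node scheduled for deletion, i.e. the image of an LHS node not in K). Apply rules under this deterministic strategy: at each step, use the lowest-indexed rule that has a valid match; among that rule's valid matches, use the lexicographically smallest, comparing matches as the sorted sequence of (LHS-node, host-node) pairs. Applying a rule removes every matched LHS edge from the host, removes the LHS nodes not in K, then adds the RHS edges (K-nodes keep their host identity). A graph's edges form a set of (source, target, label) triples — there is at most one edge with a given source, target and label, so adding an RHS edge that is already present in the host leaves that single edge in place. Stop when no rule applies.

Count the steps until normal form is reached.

initial: |V|=6 |E|=3  E = 0-q->0 0-r->3 3-q->4
step 1: apply R1 at {0↦1, 1↦0}  → |V|=6 |E|=2  E = 0-r->3 3-q->4
step 2: apply R2 at {0↦0, 1↦3, 2↦4, 3↦5}  → |V|=3 |E|=0  E = ∅
halt: no rule applies after step 2

Answer: 2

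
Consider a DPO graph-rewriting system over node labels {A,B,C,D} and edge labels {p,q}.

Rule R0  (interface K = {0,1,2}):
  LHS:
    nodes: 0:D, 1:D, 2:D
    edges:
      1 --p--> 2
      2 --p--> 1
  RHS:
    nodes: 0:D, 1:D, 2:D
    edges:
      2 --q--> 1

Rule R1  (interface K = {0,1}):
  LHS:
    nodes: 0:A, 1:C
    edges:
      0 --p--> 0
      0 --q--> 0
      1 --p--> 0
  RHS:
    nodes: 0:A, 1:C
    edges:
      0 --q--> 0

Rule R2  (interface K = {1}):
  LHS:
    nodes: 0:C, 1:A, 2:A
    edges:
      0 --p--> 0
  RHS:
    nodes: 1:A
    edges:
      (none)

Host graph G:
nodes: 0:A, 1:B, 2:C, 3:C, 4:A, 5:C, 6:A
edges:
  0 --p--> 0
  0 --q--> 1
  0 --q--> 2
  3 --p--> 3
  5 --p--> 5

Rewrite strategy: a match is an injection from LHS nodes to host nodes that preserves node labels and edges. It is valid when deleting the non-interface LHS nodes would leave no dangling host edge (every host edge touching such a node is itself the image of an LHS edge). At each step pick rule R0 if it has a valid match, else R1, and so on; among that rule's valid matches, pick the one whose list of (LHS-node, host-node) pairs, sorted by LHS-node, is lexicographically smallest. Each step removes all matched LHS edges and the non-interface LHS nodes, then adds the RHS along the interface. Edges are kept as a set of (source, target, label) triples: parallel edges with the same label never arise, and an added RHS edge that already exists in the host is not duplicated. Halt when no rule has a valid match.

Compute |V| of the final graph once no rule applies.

Answer: 3

Derivation:
[0] host  ⇒  7 nodes, 5 edges  {0-p->0 0-q->1 0-q->2 3-p->3 5-p->5}
[1] R2 @ {0↦3, 1↦0, 2↦4}  ⇒  5 nodes, 4 edges  {0-p->0 0-q->1 0-q->2 5-p->5}
[2] R2 @ {0↦5, 1↦0, 2↦6}  ⇒  3 nodes, 3 edges  {0-p->0 0-q->1 0-q->2}
normal form: no rule applies after step 2
NF nodes: {0:A, 1:B, 2:C}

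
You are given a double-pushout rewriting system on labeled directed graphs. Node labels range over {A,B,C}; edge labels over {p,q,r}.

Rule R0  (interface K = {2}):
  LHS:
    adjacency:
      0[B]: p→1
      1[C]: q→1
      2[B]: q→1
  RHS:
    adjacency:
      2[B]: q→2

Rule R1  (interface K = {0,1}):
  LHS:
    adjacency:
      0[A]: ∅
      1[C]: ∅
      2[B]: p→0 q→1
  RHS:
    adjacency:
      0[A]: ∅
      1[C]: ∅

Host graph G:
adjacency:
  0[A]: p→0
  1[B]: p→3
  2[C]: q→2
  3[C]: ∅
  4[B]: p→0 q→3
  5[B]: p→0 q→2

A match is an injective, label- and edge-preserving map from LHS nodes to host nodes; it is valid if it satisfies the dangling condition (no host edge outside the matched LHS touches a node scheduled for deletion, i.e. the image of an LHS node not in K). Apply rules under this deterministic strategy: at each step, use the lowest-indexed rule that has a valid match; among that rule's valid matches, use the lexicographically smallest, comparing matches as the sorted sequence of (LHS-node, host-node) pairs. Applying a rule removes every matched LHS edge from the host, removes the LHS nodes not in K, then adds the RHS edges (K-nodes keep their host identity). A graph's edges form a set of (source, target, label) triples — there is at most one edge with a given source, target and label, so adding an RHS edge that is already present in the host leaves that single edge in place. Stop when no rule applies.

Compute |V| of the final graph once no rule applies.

[0] host  ⇒  6 nodes, 7 edges  {0-p->0 1-p->3 2-q->2 4-p->0 4-q->3 5-p->0 5-q->2}
[1] R1 @ {0↦0, 1↦2, 2↦5}  ⇒  5 nodes, 5 edges  {0-p->0 1-p->3 2-q->2 4-p->0 4-q->3}
[2] R1 @ {0↦0, 1↦3, 2↦4}  ⇒  4 nodes, 3 edges  {0-p->0 1-p->3 2-q->2}
final graph: no rule applies after step 2
NF nodes: {0:A, 1:B, 2:C, 3:C}

Answer: 4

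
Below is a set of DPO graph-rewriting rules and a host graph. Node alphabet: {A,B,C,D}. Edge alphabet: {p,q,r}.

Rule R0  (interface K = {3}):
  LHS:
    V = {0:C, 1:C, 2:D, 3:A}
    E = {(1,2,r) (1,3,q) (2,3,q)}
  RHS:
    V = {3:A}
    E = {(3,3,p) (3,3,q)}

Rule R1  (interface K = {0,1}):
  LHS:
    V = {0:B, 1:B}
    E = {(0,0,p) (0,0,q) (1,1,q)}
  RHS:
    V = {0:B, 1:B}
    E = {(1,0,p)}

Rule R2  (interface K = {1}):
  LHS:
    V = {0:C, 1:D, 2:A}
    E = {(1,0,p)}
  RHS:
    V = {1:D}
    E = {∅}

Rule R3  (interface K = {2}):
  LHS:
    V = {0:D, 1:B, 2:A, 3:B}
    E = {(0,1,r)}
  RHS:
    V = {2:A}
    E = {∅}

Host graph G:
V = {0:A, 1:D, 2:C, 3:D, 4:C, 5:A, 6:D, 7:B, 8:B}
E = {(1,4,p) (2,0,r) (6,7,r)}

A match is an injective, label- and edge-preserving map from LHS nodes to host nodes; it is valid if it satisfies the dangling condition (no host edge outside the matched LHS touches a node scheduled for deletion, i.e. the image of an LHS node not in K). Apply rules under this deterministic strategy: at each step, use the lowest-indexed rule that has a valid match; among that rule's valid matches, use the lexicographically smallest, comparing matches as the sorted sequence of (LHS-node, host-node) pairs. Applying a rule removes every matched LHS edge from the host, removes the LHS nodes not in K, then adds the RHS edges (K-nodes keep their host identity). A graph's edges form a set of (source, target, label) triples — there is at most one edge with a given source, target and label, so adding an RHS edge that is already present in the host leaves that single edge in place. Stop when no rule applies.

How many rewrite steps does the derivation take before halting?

start.  V:9 E:3  edges: 1-p->4 2-r->0 6-r->7
1. fire R2 via {0↦4, 1↦1, 2↦5}  →  V:7 E:2  edges: 2-r->0 6-r->7
2. fire R3 via {0↦6, 1↦7, 2↦0, 3↦8}  →  V:4 E:1  edges: 2-r->0
halt: no rule applies after step 2

Answer: 2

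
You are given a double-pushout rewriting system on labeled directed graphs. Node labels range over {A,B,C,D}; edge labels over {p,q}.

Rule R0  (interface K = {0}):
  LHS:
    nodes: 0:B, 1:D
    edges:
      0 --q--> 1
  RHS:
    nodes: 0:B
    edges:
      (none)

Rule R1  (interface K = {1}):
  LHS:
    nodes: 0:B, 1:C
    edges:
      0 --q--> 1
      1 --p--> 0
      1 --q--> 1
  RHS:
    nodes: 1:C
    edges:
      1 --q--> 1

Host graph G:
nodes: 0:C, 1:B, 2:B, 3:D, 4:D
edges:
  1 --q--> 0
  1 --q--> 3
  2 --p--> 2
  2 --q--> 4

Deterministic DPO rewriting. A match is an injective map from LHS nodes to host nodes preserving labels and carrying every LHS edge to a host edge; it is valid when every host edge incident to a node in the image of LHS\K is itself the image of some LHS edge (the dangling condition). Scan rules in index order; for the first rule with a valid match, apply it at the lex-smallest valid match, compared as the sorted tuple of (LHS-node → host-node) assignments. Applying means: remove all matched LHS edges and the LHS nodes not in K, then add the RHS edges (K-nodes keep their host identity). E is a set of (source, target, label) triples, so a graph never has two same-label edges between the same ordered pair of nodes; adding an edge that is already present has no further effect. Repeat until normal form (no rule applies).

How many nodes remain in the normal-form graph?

Answer: 3

Rewrite trace:
[0] host  ⇒  5 nodes, 4 edges  {1-q->0 1-q->3 2-p->2 2-q->4}
[1] R0 @ {0↦1, 1↦3}  ⇒  4 nodes, 3 edges  {1-q->0 2-p->2 2-q->4}
[2] R0 @ {0↦2, 1↦4}  ⇒  3 nodes, 2 edges  {1-q->0 2-p->2}
halt: no rule applies after step 2
NF nodes: {0:C, 1:B, 2:B}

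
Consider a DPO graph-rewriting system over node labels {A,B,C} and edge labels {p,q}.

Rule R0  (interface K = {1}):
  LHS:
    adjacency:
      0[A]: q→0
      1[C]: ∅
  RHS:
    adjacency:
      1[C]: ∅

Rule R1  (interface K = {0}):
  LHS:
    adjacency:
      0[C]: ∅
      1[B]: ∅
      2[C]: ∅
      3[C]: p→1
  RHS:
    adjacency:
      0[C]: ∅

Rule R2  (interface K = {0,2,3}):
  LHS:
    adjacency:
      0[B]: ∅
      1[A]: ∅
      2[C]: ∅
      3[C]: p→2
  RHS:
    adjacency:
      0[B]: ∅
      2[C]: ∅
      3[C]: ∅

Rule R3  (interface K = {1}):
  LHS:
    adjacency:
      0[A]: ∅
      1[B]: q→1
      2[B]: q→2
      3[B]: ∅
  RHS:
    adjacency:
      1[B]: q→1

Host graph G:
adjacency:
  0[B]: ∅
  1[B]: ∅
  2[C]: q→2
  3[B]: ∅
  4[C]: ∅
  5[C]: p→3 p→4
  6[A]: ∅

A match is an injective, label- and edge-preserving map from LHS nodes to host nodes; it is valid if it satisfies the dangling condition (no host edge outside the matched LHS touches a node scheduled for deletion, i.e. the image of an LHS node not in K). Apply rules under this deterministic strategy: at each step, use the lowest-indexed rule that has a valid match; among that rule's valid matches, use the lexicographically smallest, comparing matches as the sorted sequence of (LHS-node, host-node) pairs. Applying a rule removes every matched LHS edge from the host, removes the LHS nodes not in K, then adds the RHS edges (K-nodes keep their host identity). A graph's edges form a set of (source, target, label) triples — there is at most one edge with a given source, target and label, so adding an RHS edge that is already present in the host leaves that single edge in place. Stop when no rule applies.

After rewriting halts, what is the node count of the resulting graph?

Answer: 3

Steps:
start.  V:7 E:3  edges: 2-q->2 5-p->3 5-p->4
1. fire R2 via {0↦0, 1↦6, 2↦4, 3↦5}  →  V:6 E:2  edges: 2-q->2 5-p->3
2. fire R1 via {0↦2, 1↦3, 2↦4, 3↦5}  →  V:3 E:1  edges: 2-q->2
normal form: no rule applies after step 2
NF nodes: {0:B, 1:B, 2:C}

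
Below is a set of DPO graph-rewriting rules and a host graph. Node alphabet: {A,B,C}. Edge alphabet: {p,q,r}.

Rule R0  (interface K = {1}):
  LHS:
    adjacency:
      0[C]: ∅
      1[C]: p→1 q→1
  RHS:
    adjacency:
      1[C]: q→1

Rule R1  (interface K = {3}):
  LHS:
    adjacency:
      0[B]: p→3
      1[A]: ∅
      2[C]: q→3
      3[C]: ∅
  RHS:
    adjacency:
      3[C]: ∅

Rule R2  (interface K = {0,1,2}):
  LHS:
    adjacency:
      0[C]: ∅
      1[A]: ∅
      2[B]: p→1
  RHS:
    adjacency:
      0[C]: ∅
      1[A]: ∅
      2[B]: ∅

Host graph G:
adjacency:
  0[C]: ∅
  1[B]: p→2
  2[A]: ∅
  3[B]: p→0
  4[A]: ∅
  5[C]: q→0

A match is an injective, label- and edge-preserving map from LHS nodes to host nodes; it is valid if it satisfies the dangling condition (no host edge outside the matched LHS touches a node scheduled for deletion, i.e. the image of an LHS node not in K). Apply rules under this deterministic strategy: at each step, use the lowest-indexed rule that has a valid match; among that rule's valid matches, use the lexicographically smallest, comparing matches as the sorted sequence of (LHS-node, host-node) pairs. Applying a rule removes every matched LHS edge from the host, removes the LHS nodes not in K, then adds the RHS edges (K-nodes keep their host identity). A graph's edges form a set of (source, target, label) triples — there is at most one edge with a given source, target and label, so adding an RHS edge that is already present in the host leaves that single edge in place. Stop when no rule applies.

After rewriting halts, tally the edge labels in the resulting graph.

Answer: (no edges)

Rewrite trace:
initial: |V|=6 |E|=3  E = 1-p->2 3-p->0 5-q->0
step 1: apply R1 at {0↦3, 1↦4, 2↦5, 3↦0}  → |V|=3 |E|=1  E = 1-p->2
step 2: apply R2 at {0↦0, 1↦2, 2↦1}  → |V|=3 |E|=0  E = ∅
normal form: no rule applies after step 2
NF edges: []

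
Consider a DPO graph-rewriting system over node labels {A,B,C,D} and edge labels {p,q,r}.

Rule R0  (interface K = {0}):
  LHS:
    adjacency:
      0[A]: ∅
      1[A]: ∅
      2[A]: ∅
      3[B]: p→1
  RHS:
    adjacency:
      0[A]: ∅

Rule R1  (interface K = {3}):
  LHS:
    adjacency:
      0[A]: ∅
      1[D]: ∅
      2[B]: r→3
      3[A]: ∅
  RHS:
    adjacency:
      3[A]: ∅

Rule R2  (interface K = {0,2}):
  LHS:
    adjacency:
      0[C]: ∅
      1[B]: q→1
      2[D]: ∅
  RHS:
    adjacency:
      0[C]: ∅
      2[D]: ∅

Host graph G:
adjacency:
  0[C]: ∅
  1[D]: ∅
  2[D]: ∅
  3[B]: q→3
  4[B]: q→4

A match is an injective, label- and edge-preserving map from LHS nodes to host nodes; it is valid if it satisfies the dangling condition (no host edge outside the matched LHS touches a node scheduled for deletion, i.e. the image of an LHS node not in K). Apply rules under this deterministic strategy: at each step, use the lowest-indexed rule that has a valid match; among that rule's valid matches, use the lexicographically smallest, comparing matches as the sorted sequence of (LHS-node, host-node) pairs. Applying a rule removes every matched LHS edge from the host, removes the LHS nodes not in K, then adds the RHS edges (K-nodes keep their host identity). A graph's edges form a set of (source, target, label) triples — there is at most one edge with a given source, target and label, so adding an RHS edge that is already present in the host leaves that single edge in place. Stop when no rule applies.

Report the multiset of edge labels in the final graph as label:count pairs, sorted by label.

initial: |V|=5 |E|=2  E = 3-q->3 4-q->4
step 1: apply R2 at {0↦0, 1↦3, 2↦1}  → |V|=4 |E|=1  E = 4-q->4
step 2: apply R2 at {0↦0, 1↦4, 2↦1}  → |V|=3 |E|=0  E = ∅
final graph: no rule applies after step 2
NF edges: []

Answer: (no edges)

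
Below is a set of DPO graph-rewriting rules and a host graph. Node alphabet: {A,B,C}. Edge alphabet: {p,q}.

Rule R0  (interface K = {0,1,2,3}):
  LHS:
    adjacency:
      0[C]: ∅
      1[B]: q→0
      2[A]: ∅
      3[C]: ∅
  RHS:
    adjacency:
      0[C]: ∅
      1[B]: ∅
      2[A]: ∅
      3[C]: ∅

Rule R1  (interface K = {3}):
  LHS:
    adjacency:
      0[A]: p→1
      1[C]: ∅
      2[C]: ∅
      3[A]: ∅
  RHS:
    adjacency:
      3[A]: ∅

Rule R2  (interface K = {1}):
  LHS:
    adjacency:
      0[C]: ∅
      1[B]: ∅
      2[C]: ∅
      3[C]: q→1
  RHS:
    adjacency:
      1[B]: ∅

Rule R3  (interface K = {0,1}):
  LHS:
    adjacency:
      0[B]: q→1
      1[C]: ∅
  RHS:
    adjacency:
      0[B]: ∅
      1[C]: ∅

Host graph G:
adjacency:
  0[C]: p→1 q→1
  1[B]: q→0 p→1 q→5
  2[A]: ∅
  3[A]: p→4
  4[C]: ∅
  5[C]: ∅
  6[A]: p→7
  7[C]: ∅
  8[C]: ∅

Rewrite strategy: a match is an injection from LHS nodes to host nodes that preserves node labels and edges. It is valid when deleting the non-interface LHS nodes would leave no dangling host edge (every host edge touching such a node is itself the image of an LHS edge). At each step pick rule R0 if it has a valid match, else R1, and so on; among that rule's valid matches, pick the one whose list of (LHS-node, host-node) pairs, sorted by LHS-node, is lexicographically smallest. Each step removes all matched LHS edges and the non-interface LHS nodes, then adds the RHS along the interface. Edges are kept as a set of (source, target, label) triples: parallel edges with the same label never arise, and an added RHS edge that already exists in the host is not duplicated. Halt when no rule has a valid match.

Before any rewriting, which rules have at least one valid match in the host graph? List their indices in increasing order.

R0: 24 valid matches — {0↦0, 1↦1, 2↦2, 3↦4}, {0↦0, 1↦1, 2↦2, 3↦5}, {0↦0, 1↦1, 2↦2, 3↦7} (+21 more)
R1: 4 valid matches — {0↦3, 1↦4, 2↦8, 3↦2}, {0↦3, 1↦4, 2↦8, 3↦6}, {0↦6, 1↦7, 2↦8, 3↦2} (+1 more)
R2: no valid match — 12 raw matches, all fail dangling condition
R3: 2 valid matches — {0↦1, 1↦0}, {0↦1, 1↦5}

Answer: [R0,R1,R3]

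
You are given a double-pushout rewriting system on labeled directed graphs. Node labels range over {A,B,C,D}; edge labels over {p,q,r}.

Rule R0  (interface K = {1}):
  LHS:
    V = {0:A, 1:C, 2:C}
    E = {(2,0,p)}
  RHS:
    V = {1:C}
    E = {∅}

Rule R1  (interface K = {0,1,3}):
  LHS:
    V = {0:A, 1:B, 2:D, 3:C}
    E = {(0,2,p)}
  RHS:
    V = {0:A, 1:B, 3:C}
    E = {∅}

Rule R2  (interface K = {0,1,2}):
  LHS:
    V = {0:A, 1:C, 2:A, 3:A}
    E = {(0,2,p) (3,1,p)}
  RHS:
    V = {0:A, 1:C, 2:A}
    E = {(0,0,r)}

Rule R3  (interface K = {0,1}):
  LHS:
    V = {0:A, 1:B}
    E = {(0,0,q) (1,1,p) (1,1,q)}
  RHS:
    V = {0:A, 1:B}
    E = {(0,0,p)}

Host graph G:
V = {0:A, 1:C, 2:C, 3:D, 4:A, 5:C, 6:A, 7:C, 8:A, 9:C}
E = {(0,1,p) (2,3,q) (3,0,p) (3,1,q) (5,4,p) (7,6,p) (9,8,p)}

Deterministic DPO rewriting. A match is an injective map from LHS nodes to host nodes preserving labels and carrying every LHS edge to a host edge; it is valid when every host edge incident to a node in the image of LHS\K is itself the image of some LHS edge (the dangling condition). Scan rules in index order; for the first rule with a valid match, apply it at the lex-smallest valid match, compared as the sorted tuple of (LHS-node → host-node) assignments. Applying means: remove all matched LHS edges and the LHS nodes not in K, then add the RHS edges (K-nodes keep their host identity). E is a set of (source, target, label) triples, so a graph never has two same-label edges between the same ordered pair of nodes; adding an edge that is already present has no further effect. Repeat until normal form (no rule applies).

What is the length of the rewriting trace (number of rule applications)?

[0] host  ⇒  10 nodes, 7 edges  {0-p->1 2-q->3 3-p->0 3-q->1 5-p->4 7-p->6 9-p->8}
[1] R0 @ {0↦4, 1↦1, 2↦5}  ⇒  8 nodes, 6 edges  {0-p->1 2-q->3 3-p->0 3-q->1 7-p->6 9-p->8}
[2] R0 @ {0↦6, 1↦1, 2↦7}  ⇒  6 nodes, 5 edges  {0-p->1 2-q->3 3-p->0 3-q->1 9-p->8}
[3] R0 @ {0↦8, 1↦1, 2↦9}  ⇒  4 nodes, 4 edges  {0-p->1 2-q->3 3-p->0 3-q->1}
normal form: no rule applies after step 3

Answer: 3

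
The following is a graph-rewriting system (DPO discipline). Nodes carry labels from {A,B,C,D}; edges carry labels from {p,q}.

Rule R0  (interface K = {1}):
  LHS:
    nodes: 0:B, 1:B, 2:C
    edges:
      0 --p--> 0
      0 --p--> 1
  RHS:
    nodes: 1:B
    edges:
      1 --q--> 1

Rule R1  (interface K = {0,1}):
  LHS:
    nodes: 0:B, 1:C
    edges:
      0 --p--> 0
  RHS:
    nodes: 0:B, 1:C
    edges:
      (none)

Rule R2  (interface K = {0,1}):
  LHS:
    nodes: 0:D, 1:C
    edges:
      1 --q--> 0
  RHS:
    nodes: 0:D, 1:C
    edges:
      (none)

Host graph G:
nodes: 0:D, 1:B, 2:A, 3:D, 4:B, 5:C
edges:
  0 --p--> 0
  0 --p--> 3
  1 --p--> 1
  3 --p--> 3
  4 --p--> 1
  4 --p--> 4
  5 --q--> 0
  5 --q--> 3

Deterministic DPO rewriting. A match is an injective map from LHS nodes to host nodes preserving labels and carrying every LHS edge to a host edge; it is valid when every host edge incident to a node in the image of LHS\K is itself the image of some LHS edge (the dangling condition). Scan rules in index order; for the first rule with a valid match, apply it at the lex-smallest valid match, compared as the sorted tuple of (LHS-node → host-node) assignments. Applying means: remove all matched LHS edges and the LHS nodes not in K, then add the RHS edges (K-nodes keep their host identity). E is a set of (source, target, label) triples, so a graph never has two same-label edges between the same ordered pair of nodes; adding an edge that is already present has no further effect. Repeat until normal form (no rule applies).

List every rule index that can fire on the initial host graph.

R0: no valid match — 1 raw match, all fail dangling condition
R1: 2 valid matches — {0↦1, 1↦5}, {0↦4, 1↦5}
R2: 2 valid matches — {0↦0, 1↦5}, {0↦3, 1↦5}

Answer: [R1,R2]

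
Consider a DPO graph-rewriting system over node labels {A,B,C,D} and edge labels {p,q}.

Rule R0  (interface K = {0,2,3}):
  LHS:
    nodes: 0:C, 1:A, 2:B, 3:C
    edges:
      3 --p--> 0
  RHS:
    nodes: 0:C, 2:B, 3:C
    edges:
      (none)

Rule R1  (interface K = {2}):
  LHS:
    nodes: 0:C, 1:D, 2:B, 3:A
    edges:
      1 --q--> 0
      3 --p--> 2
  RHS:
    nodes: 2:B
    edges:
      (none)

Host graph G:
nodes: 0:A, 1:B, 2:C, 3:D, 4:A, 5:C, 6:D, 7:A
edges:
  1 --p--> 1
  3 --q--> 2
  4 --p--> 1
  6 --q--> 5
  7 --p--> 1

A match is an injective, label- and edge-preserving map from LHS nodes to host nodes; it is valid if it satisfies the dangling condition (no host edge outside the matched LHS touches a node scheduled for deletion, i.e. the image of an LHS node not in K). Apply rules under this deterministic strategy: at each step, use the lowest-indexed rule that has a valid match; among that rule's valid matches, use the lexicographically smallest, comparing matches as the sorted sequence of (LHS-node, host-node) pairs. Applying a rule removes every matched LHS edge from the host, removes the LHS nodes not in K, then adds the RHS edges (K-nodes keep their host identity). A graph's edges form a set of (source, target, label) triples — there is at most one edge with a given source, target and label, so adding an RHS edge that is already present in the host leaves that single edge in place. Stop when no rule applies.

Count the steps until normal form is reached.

[0] host  ⇒  8 nodes, 5 edges  {1-p->1 3-q->2 4-p->1 6-q->5 7-p->1}
[1] R1 @ {0↦2, 1↦3, 2↦1, 3↦4}  ⇒  5 nodes, 3 edges  {1-p->1 6-q->5 7-p->1}
[2] R1 @ {0↦5, 1↦6, 2↦1, 3↦7}  ⇒  2 nodes, 1 edges  {1-p->1}
halt: no rule applies after step 2

Answer: 2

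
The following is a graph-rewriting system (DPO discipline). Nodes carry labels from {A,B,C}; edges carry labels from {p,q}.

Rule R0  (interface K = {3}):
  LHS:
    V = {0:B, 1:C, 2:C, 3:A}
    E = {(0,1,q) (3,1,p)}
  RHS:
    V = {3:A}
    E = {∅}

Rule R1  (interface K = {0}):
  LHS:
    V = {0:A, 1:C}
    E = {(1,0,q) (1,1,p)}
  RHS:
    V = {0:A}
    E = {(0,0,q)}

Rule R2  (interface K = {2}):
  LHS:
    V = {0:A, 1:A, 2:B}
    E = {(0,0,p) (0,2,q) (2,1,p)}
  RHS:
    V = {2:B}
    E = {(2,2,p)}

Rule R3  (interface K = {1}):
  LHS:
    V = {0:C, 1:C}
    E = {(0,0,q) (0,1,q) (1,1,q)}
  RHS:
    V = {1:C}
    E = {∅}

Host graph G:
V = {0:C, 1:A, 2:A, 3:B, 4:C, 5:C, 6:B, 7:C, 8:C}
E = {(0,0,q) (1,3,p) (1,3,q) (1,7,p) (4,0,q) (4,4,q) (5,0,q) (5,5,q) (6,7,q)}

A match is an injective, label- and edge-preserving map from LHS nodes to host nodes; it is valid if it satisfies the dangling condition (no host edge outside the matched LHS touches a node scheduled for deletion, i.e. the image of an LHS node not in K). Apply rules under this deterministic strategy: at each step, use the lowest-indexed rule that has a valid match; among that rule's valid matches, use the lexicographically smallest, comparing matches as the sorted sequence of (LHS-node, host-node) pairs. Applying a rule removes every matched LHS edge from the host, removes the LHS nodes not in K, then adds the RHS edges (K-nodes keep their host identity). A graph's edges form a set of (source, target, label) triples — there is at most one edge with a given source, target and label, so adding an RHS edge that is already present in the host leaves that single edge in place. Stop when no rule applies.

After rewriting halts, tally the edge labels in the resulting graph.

start.  V:9 E:9  edges: 0-q->0 1-p->3 1-q->3 1-p->7 4-q->0 4-q->4 5-q->0 5-q->5 6-q->7
1. fire R0 via {0↦6, 1↦7, 2↦8, 3↦1}  →  V:6 E:7  edges: 0-q->0 1-p->3 1-q->3 4-q->0 4-q->4 5-q->0 5-q->5
2. fire R3 via {0↦4, 1↦0}  →  V:5 E:4  edges: 1-p->3 1-q->3 5-q->0 5-q->5
final graph: no rule applies after step 2
NF edges: [(1, 3, 'p'), (1, 3, 'q'), (5, 0, 'q'), (5, 5, 'q')]

Answer: p:1 q:3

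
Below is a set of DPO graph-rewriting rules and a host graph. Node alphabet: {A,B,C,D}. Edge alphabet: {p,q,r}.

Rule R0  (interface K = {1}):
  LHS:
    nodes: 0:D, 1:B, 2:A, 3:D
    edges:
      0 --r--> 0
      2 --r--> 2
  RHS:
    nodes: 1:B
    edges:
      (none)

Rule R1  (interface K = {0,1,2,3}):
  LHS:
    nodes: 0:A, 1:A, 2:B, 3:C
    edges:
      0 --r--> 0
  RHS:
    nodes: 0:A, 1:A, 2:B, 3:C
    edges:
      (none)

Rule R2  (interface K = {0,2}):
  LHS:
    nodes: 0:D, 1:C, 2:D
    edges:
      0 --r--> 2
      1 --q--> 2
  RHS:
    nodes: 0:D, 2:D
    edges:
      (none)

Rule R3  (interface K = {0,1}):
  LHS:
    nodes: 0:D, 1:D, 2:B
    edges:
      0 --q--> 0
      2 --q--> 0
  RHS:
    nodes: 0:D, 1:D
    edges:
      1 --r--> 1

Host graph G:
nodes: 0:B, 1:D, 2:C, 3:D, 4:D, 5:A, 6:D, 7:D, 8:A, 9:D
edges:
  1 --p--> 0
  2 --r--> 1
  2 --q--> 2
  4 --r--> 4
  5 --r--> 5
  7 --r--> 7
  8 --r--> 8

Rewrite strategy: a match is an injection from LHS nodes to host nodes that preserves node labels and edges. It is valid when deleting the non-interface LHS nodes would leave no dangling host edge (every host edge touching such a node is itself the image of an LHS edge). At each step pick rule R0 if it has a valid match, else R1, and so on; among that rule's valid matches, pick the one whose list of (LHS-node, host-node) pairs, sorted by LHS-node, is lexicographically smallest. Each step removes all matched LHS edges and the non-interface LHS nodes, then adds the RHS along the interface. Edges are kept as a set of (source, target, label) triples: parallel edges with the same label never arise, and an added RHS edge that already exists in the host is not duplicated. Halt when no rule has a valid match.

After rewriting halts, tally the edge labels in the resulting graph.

Answer: p:1 q:1 r:1

Steps:
start.  V:10 E:7  edges: 1-p->0 2-r->1 2-q->2 4-r->4 5-r->5 7-r->7 8-r->8
1. fire R0 via {0↦4, 1↦0, 2↦5, 3↦3}  →  V:7 E:5  edges: 1-p->0 2-r->1 2-q->2 7-r->7 8-r->8
2. fire R0 via {0↦7, 1↦0, 2↦8, 3↦6}  →  V:4 E:3  edges: 1-p->0 2-r->1 2-q->2
final graph: no rule applies after step 2
NF edges: [(1, 0, 'p'), (2, 1, 'r'), (2, 2, 'q')]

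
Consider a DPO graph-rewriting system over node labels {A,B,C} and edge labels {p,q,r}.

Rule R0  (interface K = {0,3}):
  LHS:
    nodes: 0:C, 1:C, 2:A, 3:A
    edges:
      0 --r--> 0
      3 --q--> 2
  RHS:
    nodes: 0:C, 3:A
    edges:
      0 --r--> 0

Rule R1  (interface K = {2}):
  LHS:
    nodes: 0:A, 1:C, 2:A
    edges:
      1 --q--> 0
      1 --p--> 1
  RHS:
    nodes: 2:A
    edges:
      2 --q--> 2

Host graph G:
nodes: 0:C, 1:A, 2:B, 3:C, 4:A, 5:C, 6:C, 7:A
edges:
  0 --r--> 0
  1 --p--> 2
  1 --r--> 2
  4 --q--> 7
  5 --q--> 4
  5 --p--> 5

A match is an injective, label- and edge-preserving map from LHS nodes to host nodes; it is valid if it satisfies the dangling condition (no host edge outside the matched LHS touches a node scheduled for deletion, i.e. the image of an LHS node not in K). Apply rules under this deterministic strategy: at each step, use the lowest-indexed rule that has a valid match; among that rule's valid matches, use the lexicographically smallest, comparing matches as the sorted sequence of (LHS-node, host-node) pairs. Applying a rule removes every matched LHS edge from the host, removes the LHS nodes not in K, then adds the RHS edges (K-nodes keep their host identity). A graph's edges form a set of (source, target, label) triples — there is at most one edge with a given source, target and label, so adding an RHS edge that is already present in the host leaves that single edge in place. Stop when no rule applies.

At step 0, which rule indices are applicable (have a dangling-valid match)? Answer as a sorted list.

Answer: [R0]

Rewrite trace:
R0: 2 valid matches — {0↦0, 1↦3, 2↦7, 3↦4}, {0↦0, 1↦6, 2↦7, 3↦4}
R1: no valid match — 2 raw matches, all fail dangling condition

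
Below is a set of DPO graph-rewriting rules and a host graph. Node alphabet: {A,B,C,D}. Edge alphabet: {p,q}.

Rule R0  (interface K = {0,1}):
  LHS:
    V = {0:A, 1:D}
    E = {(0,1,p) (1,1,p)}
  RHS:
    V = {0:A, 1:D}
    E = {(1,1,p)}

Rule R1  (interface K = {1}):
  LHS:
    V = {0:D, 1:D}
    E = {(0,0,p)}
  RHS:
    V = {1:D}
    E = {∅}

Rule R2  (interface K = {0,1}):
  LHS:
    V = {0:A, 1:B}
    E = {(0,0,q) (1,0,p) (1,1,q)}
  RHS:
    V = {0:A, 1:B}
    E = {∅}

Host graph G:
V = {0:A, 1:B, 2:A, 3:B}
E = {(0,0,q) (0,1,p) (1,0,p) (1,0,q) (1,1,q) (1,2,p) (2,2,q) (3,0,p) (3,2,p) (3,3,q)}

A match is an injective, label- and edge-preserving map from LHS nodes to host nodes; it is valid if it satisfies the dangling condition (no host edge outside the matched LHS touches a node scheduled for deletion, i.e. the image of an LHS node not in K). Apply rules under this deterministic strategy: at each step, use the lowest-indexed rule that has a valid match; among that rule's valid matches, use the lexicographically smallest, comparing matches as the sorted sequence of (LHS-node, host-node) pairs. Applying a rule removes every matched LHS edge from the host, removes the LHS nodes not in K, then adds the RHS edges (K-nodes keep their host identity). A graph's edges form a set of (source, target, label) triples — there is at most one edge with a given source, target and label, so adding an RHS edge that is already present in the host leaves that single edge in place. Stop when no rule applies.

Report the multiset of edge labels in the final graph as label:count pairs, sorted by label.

initial: |V|=4 |E|=10  E = 0-q->0 0-p->1 1-p->0 1-q->0 1-q->1 1-p->2 2-q->2 3-p->0 3-p->2 3-q->3
step 1: apply R2 at {0↦0, 1↦1}  → |V|=4 |E|=7  E = 0-p->1 1-q->0 1-p->2 2-q->2 3-p->0 3-p->2 3-q->3
step 2: apply R2 at {0↦2, 1↦3}  → |V|=4 |E|=4  E = 0-p->1 1-q->0 1-p->2 3-p->0
normal form: no rule applies after step 2
NF edges: [(0, 1, 'p'), (1, 0, 'q'), (1, 2, 'p'), (3, 0, 'p')]

Answer: p:3 q:1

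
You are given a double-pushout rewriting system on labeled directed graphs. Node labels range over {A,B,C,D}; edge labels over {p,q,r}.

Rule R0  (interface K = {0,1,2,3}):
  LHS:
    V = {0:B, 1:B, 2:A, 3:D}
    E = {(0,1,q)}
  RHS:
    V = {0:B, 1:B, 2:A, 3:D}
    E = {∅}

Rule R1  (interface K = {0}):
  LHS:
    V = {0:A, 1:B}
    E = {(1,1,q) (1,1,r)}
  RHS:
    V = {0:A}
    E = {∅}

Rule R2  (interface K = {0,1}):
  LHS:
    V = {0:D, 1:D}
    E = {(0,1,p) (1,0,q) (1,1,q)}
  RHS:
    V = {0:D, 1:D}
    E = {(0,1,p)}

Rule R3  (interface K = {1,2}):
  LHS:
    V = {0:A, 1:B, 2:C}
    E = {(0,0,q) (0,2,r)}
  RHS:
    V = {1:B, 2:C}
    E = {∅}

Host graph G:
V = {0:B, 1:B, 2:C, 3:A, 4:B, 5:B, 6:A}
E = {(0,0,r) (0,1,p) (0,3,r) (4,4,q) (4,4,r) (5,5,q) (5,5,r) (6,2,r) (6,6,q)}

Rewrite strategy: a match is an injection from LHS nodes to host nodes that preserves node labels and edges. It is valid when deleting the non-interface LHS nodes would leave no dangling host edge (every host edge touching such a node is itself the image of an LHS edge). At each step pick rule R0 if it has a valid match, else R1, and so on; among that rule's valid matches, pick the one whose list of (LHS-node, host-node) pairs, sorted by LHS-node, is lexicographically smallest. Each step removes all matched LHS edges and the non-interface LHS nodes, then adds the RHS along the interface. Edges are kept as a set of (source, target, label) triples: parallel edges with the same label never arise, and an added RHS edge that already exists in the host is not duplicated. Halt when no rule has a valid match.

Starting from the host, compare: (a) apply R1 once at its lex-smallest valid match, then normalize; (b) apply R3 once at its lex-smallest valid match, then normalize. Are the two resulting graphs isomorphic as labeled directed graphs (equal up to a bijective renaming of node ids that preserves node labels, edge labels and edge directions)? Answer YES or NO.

Answer: YES

Rewrite trace:
branch R1-first: apply at {0↦3, 1↦4} → |E|=7, then 2 more step(s) → NF |V|=4 |E|=3 V={0:B, 1:B, 2:C, 3:A} E=0-r->0 0-p->1 0-r->3
branch R3-first: apply at {0↦6, 1↦0, 2↦2} → |E|=7, then 2 more step(s) → NF |V|=4 |E|=3 V={0:B, 1:B, 2:C, 3:A} E=0-r->0 0-p->1 0-r->3
graphs isomorphic (equal up to label-preserving node renaming)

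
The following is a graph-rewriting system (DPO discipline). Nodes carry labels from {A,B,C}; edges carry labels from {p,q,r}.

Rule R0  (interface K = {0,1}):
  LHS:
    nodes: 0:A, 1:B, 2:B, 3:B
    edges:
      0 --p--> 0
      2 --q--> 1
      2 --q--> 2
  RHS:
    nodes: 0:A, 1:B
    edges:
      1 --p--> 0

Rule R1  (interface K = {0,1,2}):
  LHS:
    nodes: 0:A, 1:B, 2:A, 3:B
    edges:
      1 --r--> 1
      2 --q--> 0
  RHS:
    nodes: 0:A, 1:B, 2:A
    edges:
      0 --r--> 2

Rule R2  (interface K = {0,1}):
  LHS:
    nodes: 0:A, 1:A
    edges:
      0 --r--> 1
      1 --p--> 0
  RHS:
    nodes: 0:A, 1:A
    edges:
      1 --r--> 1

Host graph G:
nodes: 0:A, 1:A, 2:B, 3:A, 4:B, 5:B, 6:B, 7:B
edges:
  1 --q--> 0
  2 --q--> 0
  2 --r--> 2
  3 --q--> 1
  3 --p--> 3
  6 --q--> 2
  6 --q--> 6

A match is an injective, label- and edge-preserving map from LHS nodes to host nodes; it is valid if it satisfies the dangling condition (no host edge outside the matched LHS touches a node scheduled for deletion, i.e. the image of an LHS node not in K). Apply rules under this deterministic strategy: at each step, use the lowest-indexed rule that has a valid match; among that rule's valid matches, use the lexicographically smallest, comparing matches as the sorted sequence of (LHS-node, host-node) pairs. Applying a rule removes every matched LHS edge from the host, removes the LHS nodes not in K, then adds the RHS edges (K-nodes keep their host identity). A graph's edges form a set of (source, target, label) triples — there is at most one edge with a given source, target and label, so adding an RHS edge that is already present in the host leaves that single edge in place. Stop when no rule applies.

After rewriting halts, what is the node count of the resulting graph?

Answer: 5

Derivation:
start.  V:8 E:7  edges: 1-q->0 2-q->0 2-r->2 3-q->1 3-p->3 6-q->2 6-q->6
1. fire R0 via {0↦3, 1↦2, 2↦6, 3↦4}  →  V:6 E:5  edges: 1-q->0 2-q->0 2-r->2 2-p->3 3-q->1
2. fire R1 via {0↦0, 1↦2, 2↦1, 3↦5}  →  V:5 E:4  edges: 0-r->1 2-q->0 2-p->3 3-q->1
halt: no rule applies after step 2
NF nodes: {0:A, 1:A, 2:B, 3:A, 7:B}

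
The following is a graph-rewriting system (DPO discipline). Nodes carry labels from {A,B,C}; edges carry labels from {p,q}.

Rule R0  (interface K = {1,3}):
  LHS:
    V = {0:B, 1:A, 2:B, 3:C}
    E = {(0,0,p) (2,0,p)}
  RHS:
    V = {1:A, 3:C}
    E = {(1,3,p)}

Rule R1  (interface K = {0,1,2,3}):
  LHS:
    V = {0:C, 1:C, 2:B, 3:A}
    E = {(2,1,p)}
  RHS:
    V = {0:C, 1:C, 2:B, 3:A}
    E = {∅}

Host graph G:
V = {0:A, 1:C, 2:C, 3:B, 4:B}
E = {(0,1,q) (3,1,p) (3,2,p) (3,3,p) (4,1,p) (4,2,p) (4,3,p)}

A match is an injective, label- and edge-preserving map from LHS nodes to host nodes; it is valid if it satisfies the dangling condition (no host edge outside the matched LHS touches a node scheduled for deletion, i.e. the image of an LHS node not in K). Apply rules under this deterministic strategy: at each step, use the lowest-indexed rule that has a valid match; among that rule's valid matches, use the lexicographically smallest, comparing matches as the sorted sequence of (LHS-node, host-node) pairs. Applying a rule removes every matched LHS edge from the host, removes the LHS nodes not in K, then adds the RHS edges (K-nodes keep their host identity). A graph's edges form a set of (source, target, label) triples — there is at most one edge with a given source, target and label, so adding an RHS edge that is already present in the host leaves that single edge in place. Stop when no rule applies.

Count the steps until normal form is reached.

Answer: 5

Rewrite trace:
[0] host  ⇒  5 nodes, 7 edges  {0-q->1 3-p->1 3-p->2 3-p->3 4-p->1 4-p->2 4-p->3}
[1] R1 @ {0↦1, 1↦2, 2↦3, 3↦0}  ⇒  5 nodes, 6 edges  {0-q->1 3-p->1 3-p->3 4-p->1 4-p->2 4-p->3}
[2] R1 @ {0↦1, 1↦2, 2↦4, 3↦0}  ⇒  5 nodes, 5 edges  {0-q->1 3-p->1 3-p->3 4-p->1 4-p->3}
[3] R1 @ {0↦2, 1↦1, 2↦3, 3↦0}  ⇒  5 nodes, 4 edges  {0-q->1 3-p->3 4-p->1 4-p->3}
[4] R1 @ {0↦2, 1↦1, 2↦4, 3↦0}  ⇒  5 nodes, 3 edges  {0-q->1 3-p->3 4-p->3}
[5] R0 @ {0↦3, 1↦0, 2↦4, 3↦1}  ⇒  3 nodes, 2 edges  {0-p->1 0-q->1}
normal form: no rule applies after step 5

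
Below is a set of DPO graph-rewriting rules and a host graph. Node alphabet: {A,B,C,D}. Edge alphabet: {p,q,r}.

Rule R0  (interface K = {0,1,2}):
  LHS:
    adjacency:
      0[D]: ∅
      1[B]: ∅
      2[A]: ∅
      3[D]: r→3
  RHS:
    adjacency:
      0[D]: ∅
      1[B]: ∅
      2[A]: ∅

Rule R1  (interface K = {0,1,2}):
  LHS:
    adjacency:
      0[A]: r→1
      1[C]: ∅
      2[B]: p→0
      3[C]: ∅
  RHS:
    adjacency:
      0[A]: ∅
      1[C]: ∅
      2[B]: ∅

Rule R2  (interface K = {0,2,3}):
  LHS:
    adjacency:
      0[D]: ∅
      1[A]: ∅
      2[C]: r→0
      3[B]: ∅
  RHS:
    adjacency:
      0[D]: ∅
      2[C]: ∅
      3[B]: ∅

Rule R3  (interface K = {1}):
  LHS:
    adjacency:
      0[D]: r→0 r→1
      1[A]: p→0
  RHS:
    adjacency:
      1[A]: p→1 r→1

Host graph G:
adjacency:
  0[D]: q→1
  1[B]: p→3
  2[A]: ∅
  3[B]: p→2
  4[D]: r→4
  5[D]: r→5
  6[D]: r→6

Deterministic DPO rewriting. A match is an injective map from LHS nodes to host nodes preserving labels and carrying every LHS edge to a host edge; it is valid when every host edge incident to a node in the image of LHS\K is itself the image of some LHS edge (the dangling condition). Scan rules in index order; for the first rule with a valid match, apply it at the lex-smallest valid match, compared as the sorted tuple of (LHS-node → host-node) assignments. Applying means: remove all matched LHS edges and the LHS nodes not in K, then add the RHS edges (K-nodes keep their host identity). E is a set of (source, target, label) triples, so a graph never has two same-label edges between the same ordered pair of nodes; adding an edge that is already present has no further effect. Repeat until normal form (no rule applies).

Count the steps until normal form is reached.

[0] host  ⇒  7 nodes, 6 edges  {0-q->1 1-p->3 3-p->2 4-r->4 5-r->5 6-r->6}
[1] R0 @ {0↦0, 1↦1, 2↦2, 3↦4}  ⇒  6 nodes, 5 edges  {0-q->1 1-p->3 3-p->2 5-r->5 6-r->6}
[2] R0 @ {0↦0, 1↦1, 2↦2, 3↦5}  ⇒  5 nodes, 4 edges  {0-q->1 1-p->3 3-p->2 6-r->6}
[3] R0 @ {0↦0, 1↦1, 2↦2, 3↦6}  ⇒  4 nodes, 3 edges  {0-q->1 1-p->3 3-p->2}
final graph: no rule applies after step 3

Answer: 3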